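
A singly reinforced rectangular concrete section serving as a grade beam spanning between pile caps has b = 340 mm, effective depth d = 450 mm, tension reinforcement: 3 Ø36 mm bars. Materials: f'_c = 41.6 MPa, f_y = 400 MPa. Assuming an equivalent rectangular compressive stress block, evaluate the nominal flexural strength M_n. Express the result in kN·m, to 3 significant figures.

M_n ≈ 488 kN·m

A_s = 3 × 1018 = 3054 mm².
T = A_s f_y = 3054 × 400 = 1221600 N = 1221.6 kN.
From C = T: a = T/(0.85 f'_c b) = 1221600/(0.85 × 41.6 × 340) = 101.61 mm.
M_n = T(d − a/2) = 1221.6 kN × (450 − 50.805) mm = 487.66 kN·m.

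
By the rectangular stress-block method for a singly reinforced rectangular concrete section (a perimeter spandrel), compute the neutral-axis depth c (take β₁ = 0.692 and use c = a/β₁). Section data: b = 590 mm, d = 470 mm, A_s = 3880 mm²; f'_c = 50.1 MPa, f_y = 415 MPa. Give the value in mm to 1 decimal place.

c ≈ 92.6 mm

T = A_s f_y = 3880 × 415 = 1610200 N = 1610.2 kN.
Setting C = 0.85 f'_c a b equal to T: a = 1610200/(0.85 × 50.1 × 590) = 64.087 mm.
With β₁ = 0.692, c = a/β₁ = 64.087/0.692 = 92.6 mm.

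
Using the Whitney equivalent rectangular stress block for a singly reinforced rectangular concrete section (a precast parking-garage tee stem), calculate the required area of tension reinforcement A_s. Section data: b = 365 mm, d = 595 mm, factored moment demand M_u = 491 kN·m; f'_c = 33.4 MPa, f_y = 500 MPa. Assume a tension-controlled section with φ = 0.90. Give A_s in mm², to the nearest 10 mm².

M_n = M_u/φ = 491/0.90 = 545.556 kN·m.
With M_n = 0.85 f'_c a b (d − a/2), solve the quadratic for a:
a = d − √(d² − 2M_n/(0.85 f'_c b)) = 595 − √(595² − 2 × 545.556×10⁶/(0.85 × 33.4 × 365)) = 96.27 mm.
A_s = 0.85 f'_c a b / f_y = 0.85 × 33.4 × 96.27 × 365 / 500 = 1995.2 mm².

A_s ≈ 2000 mm²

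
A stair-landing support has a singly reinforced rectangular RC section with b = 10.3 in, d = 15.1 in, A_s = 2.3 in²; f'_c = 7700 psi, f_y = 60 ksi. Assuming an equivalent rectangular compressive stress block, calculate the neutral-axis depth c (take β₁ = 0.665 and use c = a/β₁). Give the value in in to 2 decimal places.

c ≈ 3.08 in

T = A_s f_y = 2.3 × 60 = 138 kips.
a = T/(0.85 f'_c b) = 138/(0.85 × 7.7 × 10.3) = 2.0471 in.
With β₁ = 0.665, c = a/β₁ = 2.0471/0.665 = 3.08 in.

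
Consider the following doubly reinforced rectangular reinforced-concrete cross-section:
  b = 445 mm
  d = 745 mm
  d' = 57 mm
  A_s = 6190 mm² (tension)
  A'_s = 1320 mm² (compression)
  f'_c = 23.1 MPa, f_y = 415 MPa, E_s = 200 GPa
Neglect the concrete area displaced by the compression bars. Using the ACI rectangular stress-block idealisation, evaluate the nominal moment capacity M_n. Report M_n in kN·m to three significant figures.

M_n ≈ 1650 kN·m

Assume both tension and compression steel yield.
Net tension couple steel: A_s − A'_s = 4870 mm².
a = (A_s − A'_s) f_y / (0.85 f'_c b) = 2021050/(0.85 × 23.1 × 445) = 231.31 mm.
c = a/β₁ = 231.31/0.85 = 272.13 mm; ε'_s = 0.003(c − d')/c = 0.0024 ≥ f_y/E_s = 0.0021, so compression steel does yield.
M_n = (A_s − A'_s) f_y (d − a/2) + A'_s f_y (d − d') = [2021050 × (745 − 115.655) + 547800 × (745 − 57)] × 10⁻⁶ = 1271.94 + 376.89 = 1648.83 kN·m.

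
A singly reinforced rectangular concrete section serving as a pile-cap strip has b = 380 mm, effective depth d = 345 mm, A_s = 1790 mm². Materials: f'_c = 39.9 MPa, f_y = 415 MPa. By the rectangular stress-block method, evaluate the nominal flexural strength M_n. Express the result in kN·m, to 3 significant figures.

M_n ≈ 235 kN·m

T = A_s f_y = 1790 × 415 = 742850 N = 742.85 kN.
From C = T: a = T/(0.85 f'_c b) = 742850/(0.85 × 39.9 × 380) = 57.64 mm.
M_n = T(d − a/2) = 742.85 kN × (345 − 28.82) mm = 234.87 kN·m.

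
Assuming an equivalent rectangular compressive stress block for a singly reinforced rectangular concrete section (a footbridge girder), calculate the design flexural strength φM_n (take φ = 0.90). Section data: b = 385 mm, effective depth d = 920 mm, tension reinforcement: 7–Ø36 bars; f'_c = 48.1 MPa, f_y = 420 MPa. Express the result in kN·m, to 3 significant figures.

φM_n ≈ 2220 kN·m

A_s = 7 × 1018 = 7126 mm².
T = A_s f_y = 7126 × 420 = 2992920 N = 2992.92 kN.
From C = T: a = T/(0.85 f'_c b) = 2992920/(0.85 × 48.1 × 385) = 190.14 mm.
M_n = T(d − a/2) = 2992.92 kN × (920 − 95.07) mm = 2468.95 kN·m.
φM_n = 0.90 × 2468.95 = 2222.06 kN·m.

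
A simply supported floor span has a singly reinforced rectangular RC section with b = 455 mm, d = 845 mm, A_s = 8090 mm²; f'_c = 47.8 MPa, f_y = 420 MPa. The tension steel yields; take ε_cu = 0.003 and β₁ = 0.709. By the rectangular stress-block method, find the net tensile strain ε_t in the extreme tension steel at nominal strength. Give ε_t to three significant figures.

a = A_s f_y/(0.85 f'_c b) = 183.80 mm.
β₁ = 0.709, so c = a/β₁ = 183.80/0.709 = 259.24 mm.
From the linear strain diagram with ε_cu = 0.003: ε_t = 0.003 (d − c)/c = 0.003 × (845 − 259.24)/259.24 = 0.00678.
Since ε_t ≥ 0.005, the section is tension-controlled.

ε_t ≈ 0.00678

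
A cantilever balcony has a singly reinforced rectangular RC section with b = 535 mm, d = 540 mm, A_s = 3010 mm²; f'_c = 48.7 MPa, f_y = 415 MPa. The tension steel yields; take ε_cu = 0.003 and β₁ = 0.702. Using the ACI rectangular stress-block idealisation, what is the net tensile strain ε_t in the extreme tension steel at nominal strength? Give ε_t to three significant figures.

a = A_s f_y/(0.85 f'_c b) = 56.40 mm.
β₁ = 0.702, so c = a/β₁ = 56.40/0.702 = 80.34 mm.
From the linear strain diagram with ε_cu = 0.003: ε_t = 0.003 (d − c)/c = 0.003 × (540 − 80.34)/80.34 = 0.0172.
Since ε_t ≥ 0.005, the section is tension-controlled.

ε_t ≈ 0.0172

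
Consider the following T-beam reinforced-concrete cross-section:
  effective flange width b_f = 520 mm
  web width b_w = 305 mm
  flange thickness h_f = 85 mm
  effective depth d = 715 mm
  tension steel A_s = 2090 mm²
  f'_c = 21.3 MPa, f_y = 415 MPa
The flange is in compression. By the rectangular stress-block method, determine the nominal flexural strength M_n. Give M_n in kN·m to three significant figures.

M_n ≈ 580 kN·m

Tension: T = A_s f_y = 2090 × 415 = 867350 N.
Try a within the flange: a = T/(0.85 f'_c b_f) = 867350/(0.85 × 21.3 × 520) = 92.13 mm.
a = 92.13 > h_f = 85 mm: the block extends into the web. Split into flange-overhang and web parts.
C_f = 0.85 f'_c (b_f − b_w) h_f = 0.85 × 21.3 × (520 − 305) × 85 = 330869 N.
Remaining web compression depth: a_w = (T − C_f)/(0.85 f'_c b_w) = (867350 − 330869)/(0.85 × 21.3 × 305) = 97.15 mm.
M_n = C_f(d − h_f/2) + (T − C_f)(d − a_w/2) = 330869 × (715 − 42.5) + 536481 × (715 − 48.575) = 222.51 + 357.52 = 580.03 × 10⁶ N·mm.
M_n = 580.03 kN·m.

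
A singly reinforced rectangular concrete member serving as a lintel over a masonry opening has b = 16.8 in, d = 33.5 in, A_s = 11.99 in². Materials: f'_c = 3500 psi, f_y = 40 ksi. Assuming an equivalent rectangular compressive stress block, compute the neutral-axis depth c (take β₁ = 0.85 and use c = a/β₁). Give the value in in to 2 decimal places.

c ≈ 11.29 in

T = A_s f_y = 11.99 × 40 = 479.6 kips.
a = T/(0.85 f'_c b) = 479.6/(0.85 × 3.5 × 16.8) = 9.5958 in.
With β₁ = 0.85, c = a/β₁ = 9.5958/0.85 = 11.29 in.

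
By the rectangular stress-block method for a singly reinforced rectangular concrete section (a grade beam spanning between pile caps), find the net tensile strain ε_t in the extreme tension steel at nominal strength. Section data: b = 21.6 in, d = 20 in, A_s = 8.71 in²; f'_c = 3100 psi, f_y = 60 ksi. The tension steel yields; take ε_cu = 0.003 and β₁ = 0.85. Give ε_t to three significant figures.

a = A_s f_y/(0.85 f'_c b) = 9.182 in.
β₁ = 0.85, so c = a/β₁ = 9.182/0.85 = 10.802 in.
From the linear strain diagram with ε_cu = 0.003: ε_t = 0.003 (d − c)/c = 0.003 × (20 − 10.802)/10.802 = 0.00255.
ε_t < 0.004 — the section is over-reinforced for flexure under ACI limits.

ε_t ≈ 0.00255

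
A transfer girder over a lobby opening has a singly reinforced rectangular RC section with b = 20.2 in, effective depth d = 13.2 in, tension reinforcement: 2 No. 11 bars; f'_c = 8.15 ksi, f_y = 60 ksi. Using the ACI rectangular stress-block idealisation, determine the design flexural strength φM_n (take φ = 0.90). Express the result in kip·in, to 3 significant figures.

φM_n ≈ 2110 kip·in

A_s = 2 × 1.56 = 3.12 in².
T = A_s f_y = 3.12 × 60 = 187.2 kips.
a = T/(0.85 f'_c b) = 187.2/(0.85 × 8.15 × 20.2) = 1.338 in.
M_n = T(d − a/2) = 187.2 × (13.2 − 0.669) = 2345.8 kip·in.
φM_n = 0.90 × 2345.8 = 2111.2 kip·in.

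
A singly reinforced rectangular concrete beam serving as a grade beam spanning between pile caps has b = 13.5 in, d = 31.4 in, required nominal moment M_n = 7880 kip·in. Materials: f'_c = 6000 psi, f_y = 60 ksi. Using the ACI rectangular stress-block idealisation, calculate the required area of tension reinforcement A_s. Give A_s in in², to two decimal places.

A_s ≈ 4.46 in²

From M_n = 0.85 f'_c a b (d − a/2):
a = d − √(d² − 2M_n/(0.85 f'_c b)) = 31.4 − √(31.4² − 2 × 7880/(0.85 × 6 × 13.5)) = 3.885 in.
A_s = 0.85 f'_c a b / f_y = 0.85 × 6 × 3.885 × 13.5 / 60 = 4.458 in².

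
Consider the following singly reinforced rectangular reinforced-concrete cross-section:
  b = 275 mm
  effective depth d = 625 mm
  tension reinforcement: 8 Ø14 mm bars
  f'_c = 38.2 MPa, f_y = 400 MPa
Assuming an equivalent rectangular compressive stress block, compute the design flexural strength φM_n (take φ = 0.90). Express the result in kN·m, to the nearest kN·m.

φM_n ≈ 265 kN·m

A_s = 8 × 154 = 1232 mm².
T = A_s f_y = 1232 × 400 = 492800 N = 492.8 kN.
From C = T: a = T/(0.85 f'_c b) = 492800/(0.85 × 38.2 × 275) = 55.19 mm.
M_n = T(d − a/2) = 492.8 kN × (625 − 27.595) mm = 294.40 kN·m.
φM_n = 0.90 × 294.40 = 264.96 kN·m.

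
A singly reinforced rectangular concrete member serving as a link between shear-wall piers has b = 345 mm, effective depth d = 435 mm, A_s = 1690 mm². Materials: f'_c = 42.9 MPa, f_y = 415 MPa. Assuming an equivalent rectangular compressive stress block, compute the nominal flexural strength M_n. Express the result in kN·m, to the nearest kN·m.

M_n ≈ 286 kN·m

T = A_s f_y = 1690 × 415 = 701350 N = 701.35 kN.
From C = T: a = T/(0.85 f'_c b) = 701350/(0.85 × 42.9 × 345) = 55.75 mm.
M_n = T(d − a/2) = 701.35 kN × (435 − 27.875) mm = 285.54 kN·m.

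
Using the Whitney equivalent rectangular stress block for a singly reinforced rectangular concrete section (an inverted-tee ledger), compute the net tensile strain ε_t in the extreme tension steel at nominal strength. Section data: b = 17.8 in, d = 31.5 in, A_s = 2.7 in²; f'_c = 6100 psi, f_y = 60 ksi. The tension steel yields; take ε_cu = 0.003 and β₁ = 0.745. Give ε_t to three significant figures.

ε_t ≈ 0.0371

a = A_s f_y/(0.85 f'_c b) = 1.755 in.
β₁ = 0.745, so c = a/β₁ = 1.755/0.745 = 2.356 in.
From the linear strain diagram with ε_cu = 0.003: ε_t = 0.003 (d − c)/c = 0.003 × (31.5 − 2.356)/2.356 = 0.0371.
Since ε_t ≥ 0.005, the section is tension-controlled.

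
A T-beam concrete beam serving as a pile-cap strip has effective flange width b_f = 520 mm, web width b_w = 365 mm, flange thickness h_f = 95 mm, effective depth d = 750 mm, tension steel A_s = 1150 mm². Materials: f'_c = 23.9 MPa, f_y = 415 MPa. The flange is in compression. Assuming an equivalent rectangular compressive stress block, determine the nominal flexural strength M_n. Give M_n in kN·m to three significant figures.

M_n ≈ 347 kN·m

Tension: T = A_s f_y = 1150 × 415 = 477250 N.
Try a within the flange: a = T/(0.85 f'_c b_f) = 477250/(0.85 × 23.9 × 520) = 45.18 mm.
Since a = 45.18 ≤ h_f = 95 mm, the stress block lies entirely in the flange; analyse as a rectangular beam of width b_f.
M_n = T(d − a/2) = 477250 × (750 − 22.59) = 347.16 × 10⁶ N·mm.
M_n = 347.16 kN·m.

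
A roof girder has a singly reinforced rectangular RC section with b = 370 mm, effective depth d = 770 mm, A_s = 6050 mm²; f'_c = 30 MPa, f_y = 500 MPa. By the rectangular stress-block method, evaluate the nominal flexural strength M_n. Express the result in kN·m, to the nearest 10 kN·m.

M_n ≈ 1840 kN·m

T = A_s f_y = 6050 × 500 = 3025000 N = 3025 kN.
From C = T: a = T/(0.85 f'_c b) = 3025000/(0.85 × 30 × 370) = 320.61 mm.
M_n = T(d − a/2) = 3025 kN × (770 − 160.305) mm = 1844.33 kN·m.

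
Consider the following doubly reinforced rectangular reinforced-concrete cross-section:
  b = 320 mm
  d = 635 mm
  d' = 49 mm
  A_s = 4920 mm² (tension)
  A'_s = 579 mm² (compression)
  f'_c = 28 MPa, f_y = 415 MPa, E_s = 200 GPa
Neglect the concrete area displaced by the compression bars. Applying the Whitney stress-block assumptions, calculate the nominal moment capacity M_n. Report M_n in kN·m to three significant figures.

Assume both tension and compression steel yield.
Net tension couple steel: A_s − A'_s = 4341 mm².
a = (A_s − A'_s) f_y / (0.85 f'_c b) = 1801515/(0.85 × 28 × 320) = 236.54 mm.
c = a/β₁ = 236.54/0.85 = 278.28 mm; ε'_s = 0.003(c − d')/c = 0.0025 ≥ f_y/E_s = 0.0021, so compression steel does yield.
M_n = (A_s − A'_s) f_y (d − a/2) + A'_s f_y (d − d') = [1801515 × (635 − 118.27) + 240285 × (635 − 49)] × 10⁻⁶ = 930.90 + 140.81 = 1071.71 kN·m.

M_n ≈ 1070 kN·m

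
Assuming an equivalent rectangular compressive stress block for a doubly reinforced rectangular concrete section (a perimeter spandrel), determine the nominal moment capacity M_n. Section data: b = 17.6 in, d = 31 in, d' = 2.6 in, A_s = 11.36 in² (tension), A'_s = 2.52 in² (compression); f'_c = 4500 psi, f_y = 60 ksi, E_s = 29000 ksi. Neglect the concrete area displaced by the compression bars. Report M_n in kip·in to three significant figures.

M_n ≈ 18600 kip·in

Assume both steels yield.
a = (A_s − A'_s) f_y/(0.85 f'_c b) = (11.36 − 2.52) × 60/(0.85 × 4.5 × 17.6) = 7.879 in.
c = a/β₁ = 7.879/0.825 = 9.550 in; ε'_s = 0.003(c − d')/c = 0.0022 ≥ ε_y = 0.0021, so the compression steel yields.
M_n = (A_s − A'_s) f_y (d − a/2) + A'_s f_y (d − d') = 530.4 × (31 − 3.9395) + 151.2 × (31 − 2.6) = 14352.9 + 4294.1 = 18647.0 kip·in.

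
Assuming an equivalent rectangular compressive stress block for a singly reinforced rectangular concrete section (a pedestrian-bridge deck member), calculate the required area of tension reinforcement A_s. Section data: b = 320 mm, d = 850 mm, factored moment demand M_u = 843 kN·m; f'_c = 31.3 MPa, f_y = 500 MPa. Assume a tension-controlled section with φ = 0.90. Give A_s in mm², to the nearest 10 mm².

A_s ≈ 2400 mm²

M_n = M_u/φ = 843/0.90 = 936.667 kN·m.
With M_n = 0.85 f'_c a b (d − a/2), solve the quadratic for a:
a = d − √(d² − 2M_n/(0.85 f'_c b)) = 850 − √(850² − 2 × 936.667×10⁶/(0.85 × 31.3 × 320)) = 141.16 mm.
A_s = 0.85 f'_c a b / f_y = 0.85 × 31.3 × 141.16 × 320 / 500 = 2403.6 mm².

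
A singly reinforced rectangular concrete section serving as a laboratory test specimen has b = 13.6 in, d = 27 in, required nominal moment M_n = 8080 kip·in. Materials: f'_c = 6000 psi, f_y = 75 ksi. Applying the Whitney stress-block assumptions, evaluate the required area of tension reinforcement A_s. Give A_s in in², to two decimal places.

From M_n = 0.85 f'_c a b (d − a/2):
a = d − √(d² − 2M_n/(0.85 f'_c b)) = 27 − √(27² − 2 × 8080/(0.85 × 6 × 13.6)) = 4.729 in.
A_s = 0.85 f'_c a b / f_y = 0.85 × 6 × 4.729 × 13.6 / 75 = 4.373 in².

A_s ≈ 4.37 in²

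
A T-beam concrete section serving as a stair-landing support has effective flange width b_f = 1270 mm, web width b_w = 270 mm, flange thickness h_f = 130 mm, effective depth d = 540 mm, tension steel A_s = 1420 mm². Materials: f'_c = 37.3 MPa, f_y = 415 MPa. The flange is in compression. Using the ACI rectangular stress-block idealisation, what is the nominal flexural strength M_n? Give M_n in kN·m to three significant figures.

Tension: T = A_s f_y = 1420 × 415 = 589300 N.
Try a within the flange: a = T/(0.85 f'_c b_f) = 589300/(0.85 × 37.3 × 1270) = 14.64 mm.
Since a = 14.64 ≤ h_f = 130 mm, the stress block lies entirely in the flange; analyse as a rectangular beam of width b_f.
M_n = T(d − a/2) = 589300 × (540 − 7.32) = 313.91 × 10⁶ N·mm.
M_n = 313.91 kN·m.

M_n ≈ 314 kN·m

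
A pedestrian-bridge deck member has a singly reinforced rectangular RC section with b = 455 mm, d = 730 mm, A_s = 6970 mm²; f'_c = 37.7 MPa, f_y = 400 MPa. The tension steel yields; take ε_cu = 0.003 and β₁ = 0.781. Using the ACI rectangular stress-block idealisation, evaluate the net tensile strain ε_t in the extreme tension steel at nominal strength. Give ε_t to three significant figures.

a = A_s f_y/(0.85 f'_c b) = 191.21 mm.
β₁ = 0.781, so c = a/β₁ = 191.21/0.781 = 244.83 mm.
From the linear strain diagram with ε_cu = 0.003: ε_t = 0.003 (d − c)/c = 0.003 × (730 − 244.83)/244.83 = 0.00594.
Since ε_t ≥ 0.005, the section is tension-controlled.

ε_t ≈ 0.00594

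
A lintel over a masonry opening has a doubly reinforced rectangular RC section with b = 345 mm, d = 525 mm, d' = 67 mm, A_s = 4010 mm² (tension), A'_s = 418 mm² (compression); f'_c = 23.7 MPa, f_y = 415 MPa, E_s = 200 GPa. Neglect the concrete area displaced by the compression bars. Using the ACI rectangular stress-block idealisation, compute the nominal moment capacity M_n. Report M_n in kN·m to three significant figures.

M_n ≈ 702 kN·m

Assume both tension and compression steel yield.
Net tension couple steel: A_s − A'_s = 3592 mm².
a = (A_s − A'_s) f_y / (0.85 f'_c b) = 1490680/(0.85 × 23.7 × 345) = 214.49 mm.
c = a/β₁ = 214.49/0.85 = 252.34 mm; ε'_s = 0.003(c − d')/c = 0.0022 ≥ f_y/E_s = 0.0021, so compression steel does yield.
M_n = (A_s − A'_s) f_y (d − a/2) + A'_s f_y (d − d') = [1490680 × (525 − 107.245) + 173470 × (525 − 67)] × 10⁻⁶ = 622.74 + 79.45 = 702.19 kN·m.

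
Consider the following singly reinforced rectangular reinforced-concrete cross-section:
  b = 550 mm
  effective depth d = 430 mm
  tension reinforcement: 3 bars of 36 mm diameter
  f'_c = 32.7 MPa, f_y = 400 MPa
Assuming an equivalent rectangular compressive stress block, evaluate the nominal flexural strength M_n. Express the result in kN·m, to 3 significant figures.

A_s = 3 × 1018 = 3054 mm².
T = A_s f_y = 3054 × 400 = 1221600 N = 1221.6 kN.
From C = T: a = T/(0.85 f'_c b) = 1221600/(0.85 × 32.7 × 550) = 79.91 mm.
M_n = T(d − a/2) = 1221.6 kN × (430 − 39.955) mm = 476.48 kN·m.

M_n ≈ 476 kN·m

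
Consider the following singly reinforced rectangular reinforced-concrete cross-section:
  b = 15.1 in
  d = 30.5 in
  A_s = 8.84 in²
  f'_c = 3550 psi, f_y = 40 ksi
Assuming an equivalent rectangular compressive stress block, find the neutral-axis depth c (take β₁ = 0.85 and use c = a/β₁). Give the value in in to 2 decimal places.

T = A_s f_y = 8.84 × 40 = 353.6 kips.
a = T/(0.85 f'_c b) = 353.6/(0.85 × 3.55 × 15.1) = 7.7605 in.
With β₁ = 0.85, c = a/β₁ = 7.7605/0.85 = 9.13 in.

c ≈ 9.13 in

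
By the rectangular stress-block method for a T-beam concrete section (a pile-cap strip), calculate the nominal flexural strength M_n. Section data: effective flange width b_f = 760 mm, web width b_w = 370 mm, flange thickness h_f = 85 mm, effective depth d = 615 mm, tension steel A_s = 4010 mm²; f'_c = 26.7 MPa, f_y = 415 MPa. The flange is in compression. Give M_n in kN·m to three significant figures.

M_n ≈ 942 kN·m

Tension: T = A_s f_y = 4010 × 415 = 1664150 N.
Try a within the flange: a = T/(0.85 f'_c b_f) = 1664150/(0.85 × 26.7 × 760) = 96.48 mm.
a = 96.48 > h_f = 85 mm: the block extends into the web. Split into flange-overhang and web parts.
C_f = 0.85 f'_c (b_f − b_w) h_f = 0.85 × 26.7 × (760 − 370) × 85 = 752339 N.
Remaining web compression depth: a_w = (T − C_f)/(0.85 f'_c b_w) = (1664150 − 752339)/(0.85 × 26.7 × 370) = 108.59 mm.
M_n = C_f(d − h_f/2) + (T − C_f)(d − a_w/2) = 752339 × (615 − 42.5) + 911811 × (615 − 54.295) = 430.71 + 511.26 = 941.97 × 10⁶ N·mm.
M_n = 941.97 kN·m.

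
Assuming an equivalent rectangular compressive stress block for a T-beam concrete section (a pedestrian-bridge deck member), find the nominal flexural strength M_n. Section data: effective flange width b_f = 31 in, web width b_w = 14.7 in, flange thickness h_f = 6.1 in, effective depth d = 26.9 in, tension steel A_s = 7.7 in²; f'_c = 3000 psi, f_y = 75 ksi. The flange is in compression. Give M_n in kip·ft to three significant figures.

M_n ≈ 1110 kip·ft

Tension: T = A_s f_y = 7.7 × 75 = 577.5 kips.
Try a within the flange: a = T/(0.85 f'_c b_f) = 577.5/(0.85 × 3 × 31) = 7.306 in.
a = 7.306 > h_f = 6.1 in: the block extends into the web. Split into flange-overhang and web parts.
C_f = 0.85 f'_c (b_f − b_w) h_f = 0.85 × 3 × (31 − 14.7) × 6.1 = 253.5 kips.
Remaining web compression depth: a_w = (T − C_f)/(0.85 f'_c b_w) = (577.5 − 253.5)/(0.85 × 3 × 14.7) = 8.643 in.
M_n = C_f(d − h_f/2) + (T − C_f)(d − a_w/2) = 253.5 × (26.9 − 3.05) + 324 × (26.9 − 4.3215) = 6046.0 + 7315.4 = 13361.4 kip·in.
M_n = 13361.4/12 = 1113.45 kip·ft.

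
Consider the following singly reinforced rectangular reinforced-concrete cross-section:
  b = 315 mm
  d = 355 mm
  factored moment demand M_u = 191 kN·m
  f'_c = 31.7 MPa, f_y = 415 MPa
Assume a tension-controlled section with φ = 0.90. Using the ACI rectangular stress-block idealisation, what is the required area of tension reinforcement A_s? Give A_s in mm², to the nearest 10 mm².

A_s ≈ 1620 mm²

M_n = M_u/φ = 191/0.90 = 212.222 kN·m.
With M_n = 0.85 f'_c a b (d − a/2), solve the quadratic for a:
a = d − √(d² − 2M_n/(0.85 f'_c b)) = 355 − √(355² − 2 × 212.222×10⁶/(0.85 × 31.7 × 315)) = 79.29 mm.
A_s = 0.85 f'_c a b / f_y = 0.85 × 31.7 × 79.29 × 315 / 415 = 1621.7 mm².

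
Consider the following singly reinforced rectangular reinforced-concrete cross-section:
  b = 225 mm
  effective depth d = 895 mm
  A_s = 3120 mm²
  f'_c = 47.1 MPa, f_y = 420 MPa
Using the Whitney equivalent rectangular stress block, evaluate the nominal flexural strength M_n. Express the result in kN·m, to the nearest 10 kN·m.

M_n ≈ 1080 kN·m

T = A_s f_y = 3120 × 420 = 1310400 N = 1310.4 kN.
From C = T: a = T/(0.85 f'_c b) = 1310400/(0.85 × 47.1 × 225) = 145.47 mm.
M_n = T(d − a/2) = 1310.4 kN × (895 − 72.735) mm = 1077.50 kN·m.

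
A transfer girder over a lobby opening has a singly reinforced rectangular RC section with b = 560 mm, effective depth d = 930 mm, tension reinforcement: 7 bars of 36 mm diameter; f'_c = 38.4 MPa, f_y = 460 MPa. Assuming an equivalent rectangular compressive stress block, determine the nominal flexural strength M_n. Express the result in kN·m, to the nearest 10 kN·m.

A_s = 7 × 1018 = 7126 mm².
T = A_s f_y = 7126 × 460 = 3277960 N = 3277.96 kN.
From C = T: a = T/(0.85 f'_c b) = 3277960/(0.85 × 38.4 × 560) = 179.34 mm.
M_n = T(d − a/2) = 3277.96 kN × (930 − 89.67) mm = 2754.57 kN·m.

M_n ≈ 2750 kN·m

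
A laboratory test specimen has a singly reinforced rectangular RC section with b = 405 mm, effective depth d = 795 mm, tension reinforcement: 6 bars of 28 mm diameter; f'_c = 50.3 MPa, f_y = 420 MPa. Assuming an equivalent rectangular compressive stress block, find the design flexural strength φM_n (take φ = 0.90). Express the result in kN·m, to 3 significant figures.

A_s = 6 × 616 = 3696 mm².
T = A_s f_y = 3696 × 420 = 1552320 N = 1552.32 kN.
From C = T: a = T/(0.85 f'_c b) = 1552320/(0.85 × 50.3 × 405) = 89.65 mm.
M_n = T(d − a/2) = 1552.32 kN × (795 − 44.825) mm = 1164.51 kN·m.
φM_n = 0.90 × 1164.51 = 1048.06 kN·m.

φM_n ≈ 1050 kN·m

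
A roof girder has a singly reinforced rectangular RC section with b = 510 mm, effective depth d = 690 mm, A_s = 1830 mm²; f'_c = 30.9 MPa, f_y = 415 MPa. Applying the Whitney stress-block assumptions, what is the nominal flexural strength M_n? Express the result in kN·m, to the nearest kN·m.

M_n ≈ 502 kN·m

T = A_s f_y = 1830 × 415 = 759450 N = 759.45 kN.
From C = T: a = T/(0.85 f'_c b) = 759450/(0.85 × 30.9 × 510) = 56.70 mm.
M_n = T(d − a/2) = 759.45 kN × (690 − 28.35) mm = 502.49 kN·m.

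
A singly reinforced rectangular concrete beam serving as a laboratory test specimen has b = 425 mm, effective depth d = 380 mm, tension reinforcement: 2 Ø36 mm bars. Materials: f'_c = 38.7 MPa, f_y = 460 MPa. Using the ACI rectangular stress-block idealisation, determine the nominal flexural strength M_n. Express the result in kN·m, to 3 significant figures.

A_s = 2 × 1018 = 2036 mm².
T = A_s f_y = 2036 × 460 = 936560 N = 936.56 kN.
From C = T: a = T/(0.85 f'_c b) = 936560/(0.85 × 38.7 × 425) = 66.99 mm.
M_n = T(d − a/2) = 936.56 kN × (380 − 33.495) mm = 324.52 kN·m.

M_n ≈ 325 kN·m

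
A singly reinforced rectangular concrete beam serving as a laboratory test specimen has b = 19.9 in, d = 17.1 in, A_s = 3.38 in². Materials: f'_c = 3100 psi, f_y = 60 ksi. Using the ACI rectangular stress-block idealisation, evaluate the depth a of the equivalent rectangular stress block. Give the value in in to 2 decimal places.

a ≈ 3.87 in

T = A_s f_y = 3.38 × 60 = 202.8 kips.
a = T/(0.85 f'_c b) = 202.8/(0.85 × 3.1 × 19.9) = 3.87 in.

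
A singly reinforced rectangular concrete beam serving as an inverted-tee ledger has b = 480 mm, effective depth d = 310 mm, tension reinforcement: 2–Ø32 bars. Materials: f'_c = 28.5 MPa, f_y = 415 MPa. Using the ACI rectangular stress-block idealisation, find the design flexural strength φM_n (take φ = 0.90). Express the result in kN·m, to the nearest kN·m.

A_s = 2 × 804 = 1608 mm².
T = A_s f_y = 1608 × 415 = 667320 N = 667.32 kN.
From C = T: a = T/(0.85 f'_c b) = 667320/(0.85 × 28.5 × 480) = 57.39 mm.
M_n = T(d − a/2) = 667.32 kN × (310 − 28.695) mm = 187.72 kN·m.
φM_n = 0.90 × 187.72 = 168.95 kN·m.

φM_n ≈ 169 kN·m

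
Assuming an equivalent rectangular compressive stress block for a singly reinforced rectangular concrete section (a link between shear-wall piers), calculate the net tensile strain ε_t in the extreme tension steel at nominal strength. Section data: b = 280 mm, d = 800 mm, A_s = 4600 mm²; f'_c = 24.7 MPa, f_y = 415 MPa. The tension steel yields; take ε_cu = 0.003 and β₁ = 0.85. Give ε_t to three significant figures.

ε_t ≈ 0.00328

a = A_s f_y/(0.85 f'_c b) = 324.74 mm.
β₁ = 0.85, so c = a/β₁ = 324.74/0.85 = 382.05 mm.
From the linear strain diagram with ε_cu = 0.003: ε_t = 0.003 (d − c)/c = 0.003 × (800 − 382.05)/382.05 = 0.00328.
ε_t < 0.004 — the section is over-reinforced for flexure under ACI limits.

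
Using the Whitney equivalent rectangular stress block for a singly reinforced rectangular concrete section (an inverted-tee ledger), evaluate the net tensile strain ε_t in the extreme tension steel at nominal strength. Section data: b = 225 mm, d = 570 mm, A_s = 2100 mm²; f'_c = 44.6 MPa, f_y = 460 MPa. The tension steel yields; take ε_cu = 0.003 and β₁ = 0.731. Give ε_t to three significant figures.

ε_t ≈ 0.00804

a = A_s f_y/(0.85 f'_c b) = 113.25 mm.
β₁ = 0.731, so c = a/β₁ = 113.25/0.731 = 154.92 mm.
From the linear strain diagram with ε_cu = 0.003: ε_t = 0.003 (d − c)/c = 0.003 × (570 − 154.92)/154.92 = 0.00804.
Since ε_t ≥ 0.005, the section is tension-controlled.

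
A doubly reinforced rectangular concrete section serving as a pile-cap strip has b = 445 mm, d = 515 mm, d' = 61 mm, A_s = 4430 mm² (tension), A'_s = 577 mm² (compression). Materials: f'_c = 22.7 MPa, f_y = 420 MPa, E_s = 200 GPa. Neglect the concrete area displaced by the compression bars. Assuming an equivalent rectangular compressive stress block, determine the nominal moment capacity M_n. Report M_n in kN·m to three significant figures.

M_n ≈ 791 kN·m

Assume both tension and compression steel yield.
Net tension couple steel: A_s − A'_s = 3853 mm².
a = (A_s − A'_s) f_y / (0.85 f'_c b) = 1618260/(0.85 × 22.7 × 445) = 188.47 mm.
c = a/β₁ = 188.47/0.85 = 221.73 mm; ε'_s = 0.003(c − d')/c = 0.0022 ≥ f_y/E_s = 0.0021, so compression steel does yield.
M_n = (A_s − A'_s) f_y (d − a/2) + A'_s f_y (d − d') = [1618260 × (515 − 94.235) + 242340 × (515 − 61)] × 10⁻⁶ = 680.91 + 110.02 = 790.93 kN·m.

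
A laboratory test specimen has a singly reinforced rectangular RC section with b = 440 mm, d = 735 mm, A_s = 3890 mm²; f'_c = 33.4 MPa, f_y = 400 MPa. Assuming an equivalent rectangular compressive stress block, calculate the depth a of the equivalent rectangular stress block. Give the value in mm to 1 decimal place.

a ≈ 124.6 mm

T = A_s f_y = 3890 × 400 = 1556000 N = 1556 kN.
Setting C = 0.85 f'_c a b equal to T: a = 1556000/(0.85 × 33.4 × 440) = 124.6 mm.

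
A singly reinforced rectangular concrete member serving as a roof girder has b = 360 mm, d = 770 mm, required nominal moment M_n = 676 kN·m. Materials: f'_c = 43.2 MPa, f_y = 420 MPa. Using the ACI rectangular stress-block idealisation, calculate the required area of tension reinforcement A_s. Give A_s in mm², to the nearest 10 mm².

A_s ≈ 2190 mm²

With M_n = 0.85 f'_c a b (d − a/2), solve the quadratic for a:
a = d − √(d² − 2M_n/(0.85 f'_c b)) = 770 − √(770² − 2 × 676×10⁶/(0.85 × 43.2 × 360)) = 69.55 mm.
A_s = 0.85 f'_c a b / f_y = 0.85 × 43.2 × 69.55 × 360 / 420 = 2189.0 mm².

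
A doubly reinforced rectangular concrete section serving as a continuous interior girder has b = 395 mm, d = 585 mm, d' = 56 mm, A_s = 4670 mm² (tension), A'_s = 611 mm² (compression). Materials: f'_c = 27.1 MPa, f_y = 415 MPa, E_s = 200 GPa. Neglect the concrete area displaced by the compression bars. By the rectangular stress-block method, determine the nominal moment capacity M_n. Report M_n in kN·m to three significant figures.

M_n ≈ 964 kN·m

Assume both tension and compression steel yield.
Net tension couple steel: A_s − A'_s = 4059 mm².
a = (A_s − A'_s) f_y / (0.85 f'_c b) = 1684485/(0.85 × 27.1 × 395) = 185.13 mm.
c = a/β₁ = 185.13/0.85 = 217.80 mm; ε'_s = 0.003(c − d')/c = 0.0022 ≥ f_y/E_s = 0.0021, so compression steel does yield.
M_n = (A_s − A'_s) f_y (d − a/2) + A'_s f_y (d − d') = [1684485 × (585 − 92.565) + 253565 × (585 − 56)] × 10⁻⁶ = 829.50 + 134.14 = 963.64 kN·m.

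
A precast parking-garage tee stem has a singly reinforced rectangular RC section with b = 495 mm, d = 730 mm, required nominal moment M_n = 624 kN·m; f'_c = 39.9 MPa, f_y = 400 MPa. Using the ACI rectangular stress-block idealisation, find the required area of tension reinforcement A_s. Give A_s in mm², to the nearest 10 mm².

A_s ≈ 2220 mm²

With M_n = 0.85 f'_c a b (d − a/2), solve the quadratic for a:
a = d − √(d² − 2M_n/(0.85 f'_c b)) = 730 − √(730² − 2 × 624×10⁶/(0.85 × 39.9 × 495)) = 52.83 mm.
A_s = 0.85 f'_c a b / f_y = 0.85 × 39.9 × 52.83 × 495 / 400 = 2217.3 mm².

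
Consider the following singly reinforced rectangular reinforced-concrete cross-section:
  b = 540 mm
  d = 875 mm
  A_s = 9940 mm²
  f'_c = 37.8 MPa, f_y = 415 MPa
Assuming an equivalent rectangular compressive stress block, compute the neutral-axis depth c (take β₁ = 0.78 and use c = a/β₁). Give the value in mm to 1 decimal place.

c ≈ 304.8 mm

T = A_s f_y = 9940 × 415 = 4125100 N = 4125.1 kN.
Setting C = 0.85 f'_c a b equal to T: a = 4125100/(0.85 × 37.8 × 540) = 237.755 mm.
With β₁ = 0.78, c = a/β₁ = 237.755/0.78 = 304.8 mm.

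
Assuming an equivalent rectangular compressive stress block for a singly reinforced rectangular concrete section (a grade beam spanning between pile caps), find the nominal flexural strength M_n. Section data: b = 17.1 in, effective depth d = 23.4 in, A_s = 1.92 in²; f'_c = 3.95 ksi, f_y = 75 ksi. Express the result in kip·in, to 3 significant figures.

T = A_s f_y = 1.92 × 75 = 144 kips.
a = T/(0.85 f'_c b) = 144/(0.85 × 3.95 × 17.1) = 2.508 in.
M_n = T(d − a/2) = 144 × (23.4 − 1.254) = 3189.0 kip·in.

M_n ≈ 3190 kip·in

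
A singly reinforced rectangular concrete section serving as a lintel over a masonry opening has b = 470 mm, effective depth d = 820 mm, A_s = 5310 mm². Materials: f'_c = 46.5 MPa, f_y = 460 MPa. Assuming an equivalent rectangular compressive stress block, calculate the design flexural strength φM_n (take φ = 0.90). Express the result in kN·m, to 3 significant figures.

φM_n ≈ 1660 kN·m

T = A_s f_y = 5310 × 460 = 2442600 N = 2442.6 kN.
From C = T: a = T/(0.85 f'_c b) = 2442600/(0.85 × 46.5 × 470) = 131.49 mm.
M_n = T(d − a/2) = 2442.6 kN × (820 − 65.745) mm = 1842.34 kN·m.
φM_n = 0.90 × 1842.34 = 1658.11 kN·m.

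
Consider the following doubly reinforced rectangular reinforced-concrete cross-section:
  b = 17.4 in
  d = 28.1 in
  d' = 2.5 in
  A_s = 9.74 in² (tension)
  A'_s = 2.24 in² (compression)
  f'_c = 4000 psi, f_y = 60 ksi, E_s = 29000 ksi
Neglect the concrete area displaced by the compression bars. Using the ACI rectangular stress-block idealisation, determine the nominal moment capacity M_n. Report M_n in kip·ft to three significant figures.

M_n ≈ 1200 kip·ft

Assume both steels yield.
a = (A_s − A'_s) f_y/(0.85 f'_c b) = (9.74 − 2.24) × 60/(0.85 × 4 × 17.4) = 7.606 in.
c = a/β₁ = 7.606/0.85 = 8.948 in; ε'_s = 0.003(c − d')/c = 0.0022 ≥ ε_y = 0.0021, so the compression steel yields.
M_n = (A_s − A'_s) f_y (d − a/2) + A'_s f_y (d − d') = 450 × (28.1 − 3.803) + 134.4 × (28.1 − 2.5) = 10933.7 + 3440.6 = 14374.3 kip·in = 14374.3/12 = 1197.86 kip·ft.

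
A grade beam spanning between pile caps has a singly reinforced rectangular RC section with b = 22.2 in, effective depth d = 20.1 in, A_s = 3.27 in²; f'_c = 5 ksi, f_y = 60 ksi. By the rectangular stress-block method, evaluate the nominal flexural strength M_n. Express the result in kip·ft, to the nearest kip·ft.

M_n ≈ 312 kip·ft

T = A_s f_y = 3.27 × 60 = 196.2 kips.
a = T/(0.85 f'_c b) = 196.2/(0.85 × 5 × 22.2) = 2.079 in.
M_n = T(d − a/2) = 196.2 × (20.1 − 1.0395) = 3739.7 kip·in = 3739.7/12 = 311.64 kip·ft.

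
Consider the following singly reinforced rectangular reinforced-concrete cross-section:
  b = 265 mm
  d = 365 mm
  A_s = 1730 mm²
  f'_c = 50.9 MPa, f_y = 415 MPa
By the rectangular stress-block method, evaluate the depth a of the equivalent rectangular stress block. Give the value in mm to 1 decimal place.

T = A_s f_y = 1730 × 415 = 717950 N = 717.95 kN.
Setting C = 0.85 f'_c a b equal to T: a = 717950/(0.85 × 50.9 × 265) = 62.6 mm.

a ≈ 62.6 mm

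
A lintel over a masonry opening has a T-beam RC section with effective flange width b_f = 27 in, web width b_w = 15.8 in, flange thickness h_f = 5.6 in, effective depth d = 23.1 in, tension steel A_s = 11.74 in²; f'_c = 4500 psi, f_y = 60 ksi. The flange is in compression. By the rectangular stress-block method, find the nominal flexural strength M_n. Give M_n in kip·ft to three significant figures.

Tension: T = A_s f_y = 11.74 × 60 = 704.4 kips.
Try a within the flange: a = T/(0.85 f'_c b_f) = 704.4/(0.85 × 4.5 × 27) = 6.821 in.
a = 6.821 > h_f = 5.6 in: the block extends into the web. Split into flange-overhang and web parts.
C_f = 0.85 f'_c (b_f − b_w) h_f = 0.85 × 4.5 × (27 − 15.8) × 5.6 = 239.9 kips.
Remaining web compression depth: a_w = (T − C_f)/(0.85 f'_c b_w) = (704.4 − 239.9)/(0.85 × 4.5 × 15.8) = 7.686 in.
M_n = C_f(d − h_f/2) + (T − C_f)(d − a_w/2) = 239.9 × (23.1 − 2.8) + 464.5 × (23.1 − 3.843) = 4870.0 + 8944.9 = 13814.9 kip·in.
M_n = 13814.9/12 = 1151.24 kip·ft.

M_n ≈ 1150 kip·ft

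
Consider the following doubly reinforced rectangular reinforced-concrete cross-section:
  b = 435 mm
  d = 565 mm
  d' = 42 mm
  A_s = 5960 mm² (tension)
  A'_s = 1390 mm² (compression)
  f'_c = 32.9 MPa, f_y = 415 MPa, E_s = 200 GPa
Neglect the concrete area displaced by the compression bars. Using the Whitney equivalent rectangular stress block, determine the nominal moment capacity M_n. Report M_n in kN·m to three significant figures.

M_n ≈ 1230 kN·m

Assume both tension and compression steel yield.
Net tension couple steel: A_s − A'_s = 4570 mm².
a = (A_s − A'_s) f_y / (0.85 f'_c b) = 1896550/(0.85 × 32.9 × 435) = 155.91 mm.
c = a/β₁ = 155.91/0.815 = 191.30 mm; ε'_s = 0.003(c − d')/c = 0.0023 ≥ f_y/E_s = 0.0021, so compression steel does yield.
M_n = (A_s − A'_s) f_y (d − a/2) + A'_s f_y (d − d') = [1896550 × (565 − 77.955) + 576850 × (565 − 42)] × 10⁻⁶ = 923.71 + 301.69 = 1225.40 kN·m.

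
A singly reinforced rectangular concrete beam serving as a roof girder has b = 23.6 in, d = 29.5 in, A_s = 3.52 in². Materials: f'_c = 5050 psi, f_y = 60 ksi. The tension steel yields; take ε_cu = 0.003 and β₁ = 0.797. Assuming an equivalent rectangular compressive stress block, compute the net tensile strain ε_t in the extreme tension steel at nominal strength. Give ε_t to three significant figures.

a = A_s f_y/(0.85 f'_c b) = 2.085 in.
β₁ = 0.797, so c = a/β₁ = 2.085/0.797 = 2.616 in.
From the linear strain diagram with ε_cu = 0.003: ε_t = 0.003 (d − c)/c = 0.003 × (29.5 − 2.616)/2.616 = 0.0308.
Since ε_t ≥ 0.005, the section is tension-controlled.

ε_t ≈ 0.0308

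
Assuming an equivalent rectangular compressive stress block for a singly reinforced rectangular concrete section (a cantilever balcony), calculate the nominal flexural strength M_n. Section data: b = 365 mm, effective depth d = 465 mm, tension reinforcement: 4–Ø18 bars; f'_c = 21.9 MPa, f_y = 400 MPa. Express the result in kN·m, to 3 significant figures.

M_n ≈ 177 kN·m

A_s = 4 × 254 = 1016 mm².
T = A_s f_y = 1016 × 400 = 406400 N = 406.4 kN.
From C = T: a = T/(0.85 f'_c b) = 406400/(0.85 × 21.9 × 365) = 59.81 mm.
M_n = T(d − a/2) = 406.4 kN × (465 − 29.905) mm = 176.82 kN·m.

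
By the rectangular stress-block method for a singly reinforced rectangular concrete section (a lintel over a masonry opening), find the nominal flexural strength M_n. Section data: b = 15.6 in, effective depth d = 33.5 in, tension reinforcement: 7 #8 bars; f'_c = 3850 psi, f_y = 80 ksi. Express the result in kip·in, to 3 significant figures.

A_s = 7 × 0.79 = 5.53 in².
T = A_s f_y = 5.53 × 80 = 442.4 kips.
a = T/(0.85 f'_c b) = 442.4/(0.85 × 3.85 × 15.6) = 8.666 in.
M_n = T(d − a/2) = 442.4 × (33.5 − 4.333) = 12903.5 kip·in.

M_n ≈ 12900 kip·in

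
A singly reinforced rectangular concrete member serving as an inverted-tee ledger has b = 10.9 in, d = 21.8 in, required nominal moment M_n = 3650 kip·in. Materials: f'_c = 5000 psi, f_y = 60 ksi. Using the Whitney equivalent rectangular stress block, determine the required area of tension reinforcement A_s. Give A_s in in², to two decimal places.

From M_n = 0.85 f'_c a b (d − a/2):
a = d − √(d² − 2M_n/(0.85 f'_c b)) = 21.8 − √(21.8² − 2 × 3650/(0.85 × 5 × 10.9)) = 3.977 in.
A_s = 0.85 f'_c a b / f_y = 0.85 × 5 × 3.977 × 10.9 / 60 = 3.071 in².

A_s ≈ 3.07 in²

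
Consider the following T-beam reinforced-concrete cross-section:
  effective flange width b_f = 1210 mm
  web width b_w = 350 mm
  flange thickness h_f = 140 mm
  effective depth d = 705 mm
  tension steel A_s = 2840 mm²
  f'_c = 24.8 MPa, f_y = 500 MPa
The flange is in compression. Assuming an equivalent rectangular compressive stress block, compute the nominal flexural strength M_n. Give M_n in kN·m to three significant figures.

Tension: T = A_s f_y = 2840 × 500 = 1420000 N.
Try a within the flange: a = T/(0.85 f'_c b_f) = 1420000/(0.85 × 24.8 × 1210) = 55.67 mm.
Since a = 55.67 ≤ h_f = 140 mm, the stress block lies entirely in the flange; analyse as a rectangular beam of width b_f.
M_n = T(d − a/2) = 1420000 × (705 − 27.835) = 961.57 × 10⁶ N·mm.
M_n = 961.57 kN·m.

M_n ≈ 962 kN·m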